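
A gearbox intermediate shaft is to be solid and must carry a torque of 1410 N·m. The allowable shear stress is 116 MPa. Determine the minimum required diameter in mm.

39.6 mm

For a solid shaft τ_max = 16T/(πd³), so d = (16T/(π τ_allow))^(1/3) = (16·1410/(π·1.16×10^8))^(1/3) = 0.03956 m.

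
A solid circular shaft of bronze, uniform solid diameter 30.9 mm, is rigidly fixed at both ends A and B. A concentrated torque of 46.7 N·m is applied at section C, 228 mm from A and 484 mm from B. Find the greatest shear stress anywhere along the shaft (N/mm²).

With uniform GJ and both ends fixed, compatibility θ_AC = θ_CB gives T_A·a = T_B·b, together with T_A + T_B = T₀.
T_A = T₀·b/(a+b) = 46.70·484/712.0 = 31.75 N·m; T_B = 14.95 N·m.
τ in each portion: τ_AC = 5.48×10^6 Pa, τ_CB = 2.58×10^6 Pa; maximum is in AC.
τ_max = T_AC·r/J = 31.75·0.0154/8.95×10^-8 = 5.480×10^6 Pa.

5.48 N/mm²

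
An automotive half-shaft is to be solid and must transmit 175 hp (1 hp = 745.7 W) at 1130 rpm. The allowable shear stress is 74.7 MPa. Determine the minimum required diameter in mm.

42.2 mm

ω = 2π·1130/60 = 118.3 rad/s, so T = P/ω = 175×745.7 / 118.3 = 1103 N·m.
For a solid shaft τ_max = 16T/(πd³), so d = (16T/(π τ_allow))^(1/3) = (16·1103/(π·7.47×10^7))^(1/3) = 0.04221 m.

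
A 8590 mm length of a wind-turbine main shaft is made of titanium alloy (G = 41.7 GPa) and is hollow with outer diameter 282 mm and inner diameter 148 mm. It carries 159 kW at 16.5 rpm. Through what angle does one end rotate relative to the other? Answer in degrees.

1.89°

ω = 2π·16.5/60 = 1.728 rad/s, so T = P/ω = 159×10³ / 1.728 = 92020 N·m.
J = π(d_o⁴ − d_i⁴)/32 = π(0.282⁴ − 0.148⁴)/32 = 5.738×10^-4 m⁴.
θ = T·L/(G·J) = 92020 × 8.59 / (41.7×10⁹ × 5.738×10^-4) = 0.03304 rad.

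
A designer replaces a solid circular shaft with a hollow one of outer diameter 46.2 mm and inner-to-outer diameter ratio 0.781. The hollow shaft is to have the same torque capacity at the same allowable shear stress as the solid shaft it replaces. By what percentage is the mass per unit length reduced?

Equal τ_max and T ⇒ the solid shaft needs d_s³ = d_o³(1−k⁴), so d_s = 46.2·(1−0.781⁴)^(1/3) = 39.56 mm.
Area ratio A_h/A_s = d_o²(1−k²)/d_s² = (1−k²)/(1−k⁴)^(2/3) = 0.5319.
Mass saving = 1 − 0.5319 = 46.8 %.

46.8 %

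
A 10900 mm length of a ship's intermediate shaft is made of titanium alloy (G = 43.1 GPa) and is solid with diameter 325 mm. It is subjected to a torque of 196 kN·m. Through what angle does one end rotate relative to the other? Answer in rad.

J = πd⁴/32 = π(0.325)⁴/32 = 1.095×10^-3 m⁴.
θ = T·L/(G·J) = 196000 × 10.9 / (43.1×10⁹ × 1.095×10^-3) = 0.04526 rad.

0.0453 rad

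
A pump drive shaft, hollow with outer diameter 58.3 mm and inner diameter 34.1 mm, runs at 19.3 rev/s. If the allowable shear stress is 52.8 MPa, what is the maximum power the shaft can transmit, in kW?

220 kW

J = π(d_o⁴ − d_i⁴)/32 = π(0.0583⁴ − 0.0341⁴)/32 = 1.001×10^-6 m⁴.
T_max = τ_allow·J/r = 5.28×10^7 × 1.001×10^-6 / 0.0291 = 1814 N·m.
ω = 2π·19.3 = 121.3 rad/s, so P_max = T_max·ω = 2.200×10^5 W.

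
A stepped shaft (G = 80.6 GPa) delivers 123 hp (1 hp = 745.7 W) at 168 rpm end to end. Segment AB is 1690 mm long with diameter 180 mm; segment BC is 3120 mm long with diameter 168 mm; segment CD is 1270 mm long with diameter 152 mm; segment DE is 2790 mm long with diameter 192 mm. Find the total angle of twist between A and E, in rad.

0.00656 rad

ω = 2π·168/60 = 17.59 rad/s, so T = P/ω = 123×745.7 / 17.59 = 5214 N·m.
J_AB = π(0.180)⁴/32 = 1.03×10^-4 m⁴; J_BC = π(0.168)⁴/32 = 7.82×10^-5 m⁴; J_CD = π(0.152)⁴/32 = 5.24×10^-5 m⁴; J_DE = π(0.192)⁴/32 = 1.33×10^-4 m⁴.
θ = (T/G)·Σ L_i/J_i = (5214/80.6×10⁹)·(1.69/1.03×10^-4 + 3.12/7.82×10^-5 + 1.27/5.24×10^-5 + 2.79/1.33×10^-4) = 6.562×10^-3 rad.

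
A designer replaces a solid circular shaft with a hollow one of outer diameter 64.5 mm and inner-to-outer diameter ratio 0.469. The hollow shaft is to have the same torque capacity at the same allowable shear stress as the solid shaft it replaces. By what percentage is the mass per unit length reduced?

Equal τ_max and T ⇒ the solid shaft needs d_s³ = d_o³(1−k⁴), so d_s = 64.5·(1−0.469⁴)^(1/3) = 63.44 mm.
Area ratio A_h/A_s = d_o²(1−k²)/d_s² = (1−k²)/(1−k⁴)^(2/3) = 0.8063.
Mass saving = 1 − 0.8063 = 19.4 %.

19.4 %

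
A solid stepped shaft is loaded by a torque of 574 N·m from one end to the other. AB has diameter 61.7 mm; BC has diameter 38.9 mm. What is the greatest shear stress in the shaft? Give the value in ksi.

7.20 ksi

Under the same torque, τ_max = 16T/(πd³) is largest where d is smallest — segment BC (d = 38.9 mm).
τ_max = 16·574.0/(π·(0.0389)³) = 4.966×10^7 Pa.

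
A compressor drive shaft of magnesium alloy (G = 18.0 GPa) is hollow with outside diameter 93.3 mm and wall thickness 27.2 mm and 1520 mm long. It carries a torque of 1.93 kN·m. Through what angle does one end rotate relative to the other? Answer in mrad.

J = π(d_o⁴ − d_i⁴)/32 = π(0.0933⁴ − 0.0389⁴)/32 = 7.214×10^-6 m⁴.
θ = T·L/(G·J) = 1930 × 1.52 / (18.0×10⁹ × 7.214×10^-6) = 0.02259 rad.

22.6 mrad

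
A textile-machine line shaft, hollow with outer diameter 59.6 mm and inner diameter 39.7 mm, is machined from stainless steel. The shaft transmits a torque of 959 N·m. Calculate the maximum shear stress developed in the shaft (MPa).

J = π(d_o⁴ − d_i⁴)/32 = π(0.0596⁴ − 0.0397⁴)/32 = 9.949×10^-7 m⁴.
τ_max = T·r/J = 959.0 × 0.0298 / 9.949×10^-7 = 2.873×10^7 Pa.

28.7 MPa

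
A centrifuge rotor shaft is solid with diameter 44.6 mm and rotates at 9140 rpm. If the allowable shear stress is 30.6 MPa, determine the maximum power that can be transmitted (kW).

510 kW

J = πd⁴/32 = π(0.0446)⁴/32 = 3.885×10^-7 m⁴.
T_max = τ_allow·J/r = 3.06×10^7 × 3.885×10^-7 / 0.0223 = 533.0 N·m.
ω = 2π·9140/60 = 957.1 rad/s, so P_max = T_max·ω = 5.102×10^5 W.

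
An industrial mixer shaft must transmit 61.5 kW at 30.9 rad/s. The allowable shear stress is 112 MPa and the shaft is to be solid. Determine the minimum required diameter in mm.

44.9 mm

ω = 30.9 rad/s, so T = P/ω = 61.5×10³ / 30.90 = 1990 N·m.
For a solid shaft τ_max = 16T/(πd³), so d = (16T/(π τ_allow))^(1/3) = (16·1990/(π·1.12×10^8))^(1/3) = 0.04490 m.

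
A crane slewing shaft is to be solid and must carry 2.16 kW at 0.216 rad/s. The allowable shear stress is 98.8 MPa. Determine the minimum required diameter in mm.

80.2 mm

ω = 0.216 rad/s, so T = P/ω = 2.16×10³ / 0.2160 = 10000 N·m.
For a solid shaft τ_max = 16T/(πd³), so d = (16T/(π τ_allow))^(1/3) = (16·10000/(π·9.88×10^7))^(1/3) = 0.08018 m.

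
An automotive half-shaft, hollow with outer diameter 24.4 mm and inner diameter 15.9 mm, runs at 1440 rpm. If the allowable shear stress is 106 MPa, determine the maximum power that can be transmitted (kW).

J = π(d_o⁴ − d_i⁴)/32 = π(0.0244⁴ − 0.0159⁴)/32 = 2.852×10^-8 m⁴.
T_max = τ_allow·J/r = 1.06×10^8 × 2.852×10^-8 / 0.0122 = 247.8 N·m.
ω = 2π·1440/60 = 150.8 rad/s, so P_max = T_max·ω = 3.737×10^4 W.

37.4 kW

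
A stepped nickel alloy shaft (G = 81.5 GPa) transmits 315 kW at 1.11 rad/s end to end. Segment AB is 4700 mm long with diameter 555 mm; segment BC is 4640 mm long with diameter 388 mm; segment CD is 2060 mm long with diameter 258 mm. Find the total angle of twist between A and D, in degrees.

1.46°

ω = 1.11 rad/s, so T = P/ω = 315×10³ / 1.110 = 283800 N·m.
J_AB = π(0.555)⁴/32 = 9.31×10^-3 m⁴; J_BC = π(0.388)⁴/32 = 2.22×10^-3 m⁴; J_CD = π(0.258)⁴/32 = 4.35×10^-4 m⁴.
θ = (T/G)·Σ L_i/J_i = (283800/81.5×10⁹)·(4.70/9.31×10^-3 + 4.64/2.22×10^-3 + 2.06/4.35×10^-4) = 0.02551 rad.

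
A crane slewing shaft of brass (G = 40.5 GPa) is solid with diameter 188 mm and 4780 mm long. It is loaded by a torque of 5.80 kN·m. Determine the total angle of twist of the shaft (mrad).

J = πd⁴/32 = π(0.188)⁴/32 = 1.226×10^-4 m⁴.
θ = T·L/(G·J) = 5800 × 4.78 / (40.5×10⁹ × 1.226×10^-4) = 5.582×10^-3 rad.

5.58 mrad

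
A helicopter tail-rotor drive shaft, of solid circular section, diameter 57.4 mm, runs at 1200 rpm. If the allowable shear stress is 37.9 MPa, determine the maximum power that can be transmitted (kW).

177 kW

J = πd⁴/32 = π(0.0574)⁴/32 = 1.066×10^-6 m⁴.
T_max = τ_allow·J/r = 3.79×10^7 × 1.066×10^-6 / 0.0287 = 1407 N·m.
ω = 2π·1200/60 = 125.7 rad/s, so P_max = T_max·ω = 1.769×10^5 W.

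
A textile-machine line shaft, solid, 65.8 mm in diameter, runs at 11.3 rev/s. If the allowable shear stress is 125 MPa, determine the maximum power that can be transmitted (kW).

J = πd⁴/32 = π(0.0658)⁴/32 = 1.840×10^-6 m⁴.
T_max = τ_allow·J/r = 1.25×10^8 × 1.840×10^-6 / 0.0329 = 6992 N·m.
ω = 2π·11.3 = 71.00 rad/s, so P_max = T_max·ω = 4.965×10^5 W.

496 kW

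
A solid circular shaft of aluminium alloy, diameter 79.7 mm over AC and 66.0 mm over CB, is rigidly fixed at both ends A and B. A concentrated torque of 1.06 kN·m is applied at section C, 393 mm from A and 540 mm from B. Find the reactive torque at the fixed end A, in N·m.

790 N·m

Compatibility: T_A·a/J_AC = T_B·b/J_CB with T_A + T_B = T₀.
J_AC = 3.96×10^-6 m⁴, J_CB = 1.86×10^-6 m⁴, so T_A = T₀·(J_AC/a)/((J_AC/a)+(J_CB/b)) = 789.7 N·m, T_B = 270.3 N·m.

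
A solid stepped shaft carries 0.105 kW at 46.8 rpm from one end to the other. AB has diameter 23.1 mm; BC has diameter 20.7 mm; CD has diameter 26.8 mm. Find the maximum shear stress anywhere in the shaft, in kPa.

12300 kPa

ω = 2π·46.8/60 = 4.901 rad/s, so T = P/ω = 0.105×10³ / 4.901 = 21.42 N·m.
Under the same torque, τ_max = 16T/(πd³) is largest where d is smallest — segment BC (d = 20.7 mm).
τ_max = 16·21.42/(π·(0.0207)³) = 1.230×10^7 Pa.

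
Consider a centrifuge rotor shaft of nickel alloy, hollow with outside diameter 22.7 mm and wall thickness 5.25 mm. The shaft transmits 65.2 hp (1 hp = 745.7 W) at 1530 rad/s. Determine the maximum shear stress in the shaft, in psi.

ω = 1530 rad/s, so T = P/ω = 65.2×745.7 / 1530 = 31.78 N·m.
J = π(d_o⁴ − d_i⁴)/32 = π(0.0227⁴ − 0.0122⁴)/32 = 2.389×10^-8 m⁴.
τ_max = T·r/J = 31.78 × 0.0113 / 2.389×10^-8 = 1.510×10^7 Pa.

2190 psi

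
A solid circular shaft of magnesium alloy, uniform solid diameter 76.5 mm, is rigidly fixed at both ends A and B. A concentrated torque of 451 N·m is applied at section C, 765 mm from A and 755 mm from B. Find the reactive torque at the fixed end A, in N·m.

With uniform GJ and both ends fixed, compatibility θ_AC = θ_CB gives T_A·a = T_B·b, together with T_A + T_B = T₀.
T_A = T₀·b/(a+b) = 451.0·755/1520 = 224.0 N·m; T_B = 227.0 N·m.

224 N·m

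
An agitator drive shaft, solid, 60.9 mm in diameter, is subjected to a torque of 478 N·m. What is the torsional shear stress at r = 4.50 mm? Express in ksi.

0.231 ksi

J = πd⁴/32 = π(0.0609)⁴/32 = 1.350×10^-6 m⁴.
Shear stress varies linearly with radius: τ = T·r/J = 478.0 × 0.00450 / 1.350×10^-6 = 1.593×10^6 Pa.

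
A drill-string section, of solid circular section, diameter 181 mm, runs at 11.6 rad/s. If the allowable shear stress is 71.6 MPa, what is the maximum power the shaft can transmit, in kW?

J = πd⁴/32 = π(0.181)⁴/32 = 1.054×10^-4 m⁴.
T_max = τ_allow·J/r = 7.16×10^7 × 1.054×10^-4 / 0.0905 = 83360 N·m.
ω = 11.6 rad/s, so P_max = T_max·ω = 9.670×10^5 W.

967 kW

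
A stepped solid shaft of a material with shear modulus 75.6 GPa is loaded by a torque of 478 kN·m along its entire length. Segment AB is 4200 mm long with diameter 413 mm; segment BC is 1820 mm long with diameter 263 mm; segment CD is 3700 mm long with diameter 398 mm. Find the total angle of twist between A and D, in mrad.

J_AB = π(0.413)⁴/32 = 2.86×10^-3 m⁴; J_BC = π(0.263)⁴/32 = 4.70×10^-4 m⁴; J_CD = π(0.398)⁴/32 = 2.46×10^-3 m⁴.
θ = (T/G)·Σ L_i/J_i = (478000/75.6×10⁹)·(4.20/2.86×10^-3 + 1.82/4.70×10^-4 + 3.70/2.46×10^-3) = 0.04329 rad.

43.3 mrad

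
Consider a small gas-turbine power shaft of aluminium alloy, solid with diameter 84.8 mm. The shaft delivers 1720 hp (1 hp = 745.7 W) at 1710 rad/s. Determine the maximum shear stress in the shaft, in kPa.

ω = 1710 rad/s, so T = P/ω = 1720×745.7 / 1710 = 750.1 N·m.
J = πd⁴/32 = π(0.0848)⁴/32 = 5.077×10^-6 m⁴.
τ_max = T·r/J = 750.1 × 0.0424 / 5.077×10^-6 = 6.264×10^6 Pa.

6260 kPa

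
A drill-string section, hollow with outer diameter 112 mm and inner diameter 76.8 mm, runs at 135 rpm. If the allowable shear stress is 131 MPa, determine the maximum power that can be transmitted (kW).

J = π(d_o⁴ − d_i⁴)/32 = π(0.112⁴ − 0.0768⁴)/32 = 1.203×10^-5 m⁴.
T_max = τ_allow·J/r = 1.31×10^8 × 1.203×10^-5 / 0.0560 = 28150 N·m.
ω = 2π·135/60 = 14.14 rad/s, so P_max = T_max·ω = 3.979×10^5 W.

398 kW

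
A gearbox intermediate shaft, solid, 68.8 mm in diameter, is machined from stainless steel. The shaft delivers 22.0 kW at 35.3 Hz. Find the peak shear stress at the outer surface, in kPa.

1550 kPa

ω = 2π·35.3 = 221.8 rad/s, so T = P/ω = 22.0×10³ / 221.8 = 99.19 N·m.
J = πd⁴/32 = π(0.0688)⁴/32 = 2.200×10^-6 m⁴.
τ_max = T·r/J = 99.19 × 0.0344 / 2.200×10^-6 = 1.551×10^6 Pa.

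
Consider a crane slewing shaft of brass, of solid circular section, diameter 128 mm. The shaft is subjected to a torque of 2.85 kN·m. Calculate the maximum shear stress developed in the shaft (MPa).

6.92 MPa

J = πd⁴/32 = π(0.128)⁴/32 = 2.635×10^-5 m⁴.
τ_max = T·r/J = 2850 × 0.0640 / 2.635×10^-5 = 6.921×10^6 Pa.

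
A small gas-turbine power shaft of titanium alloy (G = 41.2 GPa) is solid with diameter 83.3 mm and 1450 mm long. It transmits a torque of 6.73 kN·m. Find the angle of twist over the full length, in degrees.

2.87°

J = πd⁴/32 = π(0.0833)⁴/32 = 4.727×10^-6 m⁴.
θ = T·L/(G·J) = 6730 × 1.45 / (41.2×10⁹ × 4.727×10^-6) = 0.05011 rad.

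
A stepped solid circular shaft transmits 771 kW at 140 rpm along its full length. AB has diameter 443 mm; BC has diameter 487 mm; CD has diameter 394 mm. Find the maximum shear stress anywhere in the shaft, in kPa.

4380 kPa

ω = 2π·140/60 = 14.66 rad/s, so T = P/ω = 771×10³ / 14.66 = 52590 N·m.
Under the same torque, τ_max = 16T/(πd³) is largest where d is smallest — segment CD (d = 394 mm).
τ_max = 16·52590/(π·(0.394)³) = 4.379×10^6 Pa.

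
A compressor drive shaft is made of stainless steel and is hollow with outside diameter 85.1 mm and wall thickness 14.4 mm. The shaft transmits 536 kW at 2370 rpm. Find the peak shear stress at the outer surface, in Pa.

ω = 2π·2370/60 = 248.2 rad/s, so T = P/ω = 536×10³ / 248.2 = 2160 N·m.
J = π(d_o⁴ − d_i⁴)/32 = π(0.0851⁴ − 0.0563⁴)/32 = 4.163×10^-6 m⁴.
τ_max = T·r/J = 2160 × 0.0425 / 4.163×10^-6 = 2.208×10^7 Pa.

2.21e7 Pa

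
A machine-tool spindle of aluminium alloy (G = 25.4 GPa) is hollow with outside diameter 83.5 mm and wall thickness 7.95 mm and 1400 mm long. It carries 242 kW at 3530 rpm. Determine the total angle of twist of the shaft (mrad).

ω = 2π·3530/60 = 369.7 rad/s, so T = P/ω = 242×10³ / 369.7 = 654.7 N·m.
J = π(d_o⁴ − d_i⁴)/32 = π(0.0835⁴ − 0.0676⁴)/32 = 2.722×10^-6 m⁴.
θ = T·L/(G·J) = 654.7 × 1.40 / (25.4×10⁹ × 2.722×10^-6) = 0.01325 rad.

13.3 mrad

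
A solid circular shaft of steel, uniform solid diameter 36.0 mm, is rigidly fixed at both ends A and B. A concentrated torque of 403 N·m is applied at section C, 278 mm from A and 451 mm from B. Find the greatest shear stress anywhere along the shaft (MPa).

With uniform GJ and both ends fixed, compatibility θ_AC = θ_CB gives T_A·a = T_B·b, together with T_A + T_B = T₀.
T_A = T₀·b/(a+b) = 403.0·451/729.0 = 249.3 N·m; T_B = 153.7 N·m.
τ in each portion: τ_AC = 2.72×10^7 Pa, τ_CB = 1.68×10^7 Pa; maximum is in AC.
τ_max = T_AC·r/J = 249.3·0.0180/1.65×10^-7 = 2.722×10^7 Pa.

27.2 MPa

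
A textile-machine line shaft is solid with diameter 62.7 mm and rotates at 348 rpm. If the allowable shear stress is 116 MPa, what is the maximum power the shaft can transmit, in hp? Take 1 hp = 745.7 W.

J = πd⁴/32 = π(0.0627)⁴/32 = 1.517×10^-6 m⁴.
T_max = τ_allow·J/r = 1.16×10^8 × 1.517×10^-6 / 0.0314 = 5614 N·m.
ω = 2π·348/60 = 36.44 rad/s, so P_max = T_max·ω = 2.046×10^5 W.

274 hp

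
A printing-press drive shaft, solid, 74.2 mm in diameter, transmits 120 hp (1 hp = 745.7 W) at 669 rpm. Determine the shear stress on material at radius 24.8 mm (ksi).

1.54 ksi

ω = 2π·669/60 = 70.06 rad/s, so T = P/ω = 120×745.7 / 70.06 = 1277 N·m.
J = πd⁴/32 = π(0.0742)⁴/32 = 2.976×10^-6 m⁴.
Shear stress varies linearly with radius: τ = T·r/J = 1277 × 0.0248 / 2.976×10^-6 = 1.064×10^7 Pa.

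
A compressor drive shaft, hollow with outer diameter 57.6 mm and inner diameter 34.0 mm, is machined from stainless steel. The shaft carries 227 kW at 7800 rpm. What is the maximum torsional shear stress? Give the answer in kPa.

8430 kPa

ω = 2π·7800/60 = 816.8 rad/s, so T = P/ω = 227×10³ / 816.8 = 277.9 N·m.
J = π(d_o⁴ − d_i⁴)/32 = π(0.0576⁴ − 0.0340⁴)/32 = 9.495×10^-7 m⁴.
τ_max = T·r/J = 277.9 × 0.0288 / 9.495×10^-7 = 8.430×10^6 Pa.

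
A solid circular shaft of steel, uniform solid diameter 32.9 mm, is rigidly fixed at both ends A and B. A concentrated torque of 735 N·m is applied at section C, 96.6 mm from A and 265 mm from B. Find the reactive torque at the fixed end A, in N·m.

539 N·m

With uniform GJ and both ends fixed, compatibility θ_AC = θ_CB gives T_A·a = T_B·b, together with T_A + T_B = T₀.
T_A = T₀·b/(a+b) = 735.0·265/361.6 = 538.6 N·m; T_B = 196.4 N·m.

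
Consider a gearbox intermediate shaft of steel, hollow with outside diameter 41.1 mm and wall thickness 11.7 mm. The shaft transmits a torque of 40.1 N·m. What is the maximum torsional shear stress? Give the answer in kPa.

J = π(d_o⁴ − d_i⁴)/32 = π(0.0411⁴ − 0.0177⁴)/32 = 2.705×10^-7 m⁴.
τ_max = T·r/J = 40.10 × 0.0206 / 2.705×10^-7 = 3.046×10^6 Pa.

3050 kPa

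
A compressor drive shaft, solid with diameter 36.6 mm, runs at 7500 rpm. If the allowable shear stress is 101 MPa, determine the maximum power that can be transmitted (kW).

764 kW

J = πd⁴/32 = π(0.0366)⁴/32 = 1.762×10^-7 m⁴.
T_max = τ_allow·J/r = 1.01×10^8 × 1.762×10^-7 / 0.0183 = 972.3 N·m.
ω = 2π·7500/60 = 785.4 rad/s, so P_max = T_max·ω = 7.636×10^5 W.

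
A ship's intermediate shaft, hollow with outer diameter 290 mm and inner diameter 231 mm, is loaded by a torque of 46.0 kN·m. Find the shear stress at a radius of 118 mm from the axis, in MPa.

13.1 MPa

J = π(d_o⁴ − d_i⁴)/32 = π(0.290⁴ − 0.231⁴)/32 = 4.148×10^-4 m⁴.
Shear stress varies linearly with radius: τ = T·r/J = 46000 × 0.118 / 4.148×10^-4 = 1.308×10^7 Pa.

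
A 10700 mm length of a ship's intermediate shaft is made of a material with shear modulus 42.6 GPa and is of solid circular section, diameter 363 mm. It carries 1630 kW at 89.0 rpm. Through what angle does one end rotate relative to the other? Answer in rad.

ω = 2π·89.0/60 = 9.320 rad/s, so T = P/ω = 1630×10³ / 9.320 = 174900 N·m.
J = πd⁴/32 = π(0.363)⁴/32 = 1.705×10^-3 m⁴.
θ = T·L/(G·J) = 174900 × 10.7 / (42.6×10⁹ × 1.705×10^-3) = 0.02577 rad.

0.0258 rad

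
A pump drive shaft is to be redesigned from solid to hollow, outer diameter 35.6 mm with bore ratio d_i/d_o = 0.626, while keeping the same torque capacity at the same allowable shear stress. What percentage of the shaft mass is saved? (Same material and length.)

32.0 %

Equal τ_max and T ⇒ the solid shaft needs d_s³ = d_o³(1−k⁴), so d_s = 35.6·(1−0.626⁴)^(1/3) = 33.68 mm.
Area ratio A_h/A_s = d_o²(1−k²)/d_s² = (1−k²)/(1−k⁴)^(2/3) = 0.6796.
Mass saving = 1 − 0.6796 = 32.0 %.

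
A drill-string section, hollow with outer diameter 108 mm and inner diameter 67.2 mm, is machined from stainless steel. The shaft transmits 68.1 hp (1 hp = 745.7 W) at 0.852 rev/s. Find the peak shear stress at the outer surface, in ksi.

6.54 ksi

ω = 2π·0.852 = 5.353 rad/s, so T = P/ω = 68.1×745.7 / 5.353 = 9486 N·m.
J = π(d_o⁴ − d_i⁴)/32 = π(0.108⁴ − 0.0672⁴)/32 = 1.135×10^-5 m⁴.
τ_max = T·r/J = 9486 × 0.0540 / 1.135×10^-5 = 4.511×10^7 Pa.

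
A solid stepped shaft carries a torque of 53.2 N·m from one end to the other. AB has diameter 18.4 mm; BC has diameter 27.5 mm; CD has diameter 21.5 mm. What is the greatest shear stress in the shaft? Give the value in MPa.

Under the same torque, τ_max = 16T/(πd³) is largest where d is smallest — segment AB (d = 18.4 mm).
τ_max = 16·53.20/(π·(0.0184)³) = 4.349×10^7 Pa.

43.5 MPa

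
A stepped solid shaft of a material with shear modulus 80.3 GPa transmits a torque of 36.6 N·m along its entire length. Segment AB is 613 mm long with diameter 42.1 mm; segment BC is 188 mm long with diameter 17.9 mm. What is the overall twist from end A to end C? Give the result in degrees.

J_AB = π(0.0421)⁴/32 = 3.08×10^-7 m⁴; J_BC = π(0.0179)⁴/32 = 1.01×10^-8 m⁴.
θ = (T/G)·Σ L_i/J_i = (36.60/80.3×10⁹)·(0.613/3.08×10^-7 + 0.188/1.01×10^-8) = 9.408×10^-3 rad.

0.539°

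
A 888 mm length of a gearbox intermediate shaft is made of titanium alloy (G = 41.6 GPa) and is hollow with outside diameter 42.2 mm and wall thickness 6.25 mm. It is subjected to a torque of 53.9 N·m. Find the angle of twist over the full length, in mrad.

4.90 mrad

J = π(d_o⁴ − d_i⁴)/32 = π(0.0422⁴ − 0.0297⁴)/32 = 2.350×10^-7 m⁴.
θ = T·L/(G·J) = 53.90 × 0.888 / (41.6×10⁹ × 2.350×10^-7) = 4.897×10^-3 rad.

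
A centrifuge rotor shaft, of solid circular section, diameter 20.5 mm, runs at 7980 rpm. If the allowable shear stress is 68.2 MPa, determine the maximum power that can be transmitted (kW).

96.4 kW

J = πd⁴/32 = π(0.0205)⁴/32 = 1.734×10^-8 m⁴.
T_max = τ_allow·J/r = 6.82×10^7 × 1.734×10^-8 / 0.0103 = 115.4 N·m.
ω = 2π·7980/60 = 835.7 rad/s, so P_max = T_max·ω = 9.641×10^4 W.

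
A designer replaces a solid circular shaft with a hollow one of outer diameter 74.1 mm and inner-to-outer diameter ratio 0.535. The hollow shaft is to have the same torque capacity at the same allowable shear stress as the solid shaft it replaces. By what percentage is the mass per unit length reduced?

24.4 %

Equal τ_max and T ⇒ the solid shaft needs d_s³ = d_o³(1−k⁴), so d_s = 74.1·(1−0.535⁴)^(1/3) = 72.02 mm.
Area ratio A_h/A_s = d_o²(1−k²)/d_s² = (1−k²)/(1−k⁴)^(2/3) = 0.7556.
Mass saving = 1 − 0.7556 = 24.4 %.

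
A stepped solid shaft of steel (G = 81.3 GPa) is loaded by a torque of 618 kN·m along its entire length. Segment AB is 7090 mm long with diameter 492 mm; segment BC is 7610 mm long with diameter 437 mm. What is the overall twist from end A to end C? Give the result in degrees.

1.46°

J_AB = π(0.492)⁴/32 = 5.75×10^-3 m⁴; J_BC = π(0.437)⁴/32 = 3.58×10^-3 m⁴.
θ = (T/G)·Σ L_i/J_i = (618000/81.3×10⁹)·(7.09/5.75×10^-3 + 7.61/3.58×10^-3) = 0.02553 rad.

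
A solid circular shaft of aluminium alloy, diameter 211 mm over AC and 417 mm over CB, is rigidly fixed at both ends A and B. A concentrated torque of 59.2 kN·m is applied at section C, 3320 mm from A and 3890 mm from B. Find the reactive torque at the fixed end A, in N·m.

4220 N·m

Compatibility: T_A·a/J_AC = T_B·b/J_CB with T_A + T_B = T₀.
J_AC = 1.95×10^-4 m⁴, J_CB = 2.97×10^-3 m⁴, so T_A = T₀·(J_AC/a)/((J_AC/a)+(J_CB/b)) = 4223 N·m, T_B = 54980 N·m.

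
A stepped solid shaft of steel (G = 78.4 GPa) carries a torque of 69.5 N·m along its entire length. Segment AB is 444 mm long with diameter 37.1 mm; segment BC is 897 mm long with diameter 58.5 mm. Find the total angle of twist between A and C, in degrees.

J_AB = π(0.0371)⁴/32 = 1.86×10^-7 m⁴; J_BC = π(0.0585)⁴/32 = 1.15×10^-6 m⁴.
θ = (T/G)·Σ L_i/J_i = (69.50/78.4×10⁹)·(0.444/1.86×10^-7 + 0.897/1.15×10^-6) = 2.808×10^-3 rad.

0.161°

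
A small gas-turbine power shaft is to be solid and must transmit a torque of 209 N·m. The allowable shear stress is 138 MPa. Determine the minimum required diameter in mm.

For a solid shaft τ_max = 16T/(πd³), so d = (16T/(π τ_allow))^(1/3) = (16·209.0/(π·1.38×10^8))^(1/3) = 0.01976 m.

19.8 mm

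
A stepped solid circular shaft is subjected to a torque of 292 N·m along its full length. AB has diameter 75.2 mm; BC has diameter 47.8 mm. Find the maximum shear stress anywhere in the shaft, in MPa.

13.6 MPa

Under the same torque, τ_max = 16T/(πd³) is largest where d is smallest — segment BC (d = 47.8 mm).
τ_max = 16·292.0/(π·(0.0478)³) = 1.362×10^7 Pa.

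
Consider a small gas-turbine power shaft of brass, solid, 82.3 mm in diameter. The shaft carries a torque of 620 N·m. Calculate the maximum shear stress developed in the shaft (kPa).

5660 kPa

J = πd⁴/32 = π(0.0823)⁴/32 = 4.504×10^-6 m⁴.
τ_max = T·r/J = 620.0 × 0.0411 / 4.504×10^-6 = 5.665×10^6 Pa.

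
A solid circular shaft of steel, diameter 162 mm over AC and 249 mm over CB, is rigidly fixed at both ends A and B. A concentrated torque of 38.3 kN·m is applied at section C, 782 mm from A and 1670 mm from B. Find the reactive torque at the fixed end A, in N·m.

Compatibility: T_A·a/J_AC = T_B·b/J_CB with T_A + T_B = T₀.
J_AC = 6.76×10^-5 m⁴, J_CB = 3.77×10^-4 m⁴, so T_A = T₀·(J_AC/a)/((J_AC/a)+(J_CB/b)) = 10600 N·m, T_B = 27700 N·m.

10600 N·m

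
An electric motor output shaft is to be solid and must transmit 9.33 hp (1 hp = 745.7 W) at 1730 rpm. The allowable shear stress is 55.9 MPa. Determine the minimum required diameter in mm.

15.2 mm

ω = 2π·1730/60 = 181.2 rad/s, so T = P/ω = 9.33×745.7 / 181.2 = 38.40 N·m.
For a solid shaft τ_max = 16T/(πd³), so d = (16T/(π τ_allow))^(1/3) = (16·38.40/(π·5.59×10^7))^(1/3) = 0.01518 m.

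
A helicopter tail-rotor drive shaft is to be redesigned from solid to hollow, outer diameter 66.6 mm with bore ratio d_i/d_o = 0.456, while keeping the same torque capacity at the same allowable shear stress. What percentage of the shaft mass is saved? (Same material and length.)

18.4 %

Equal τ_max and T ⇒ the solid shaft needs d_s³ = d_o³(1−k⁴), so d_s = 66.6·(1−0.456⁴)^(1/3) = 65.63 mm.
Area ratio A_h/A_s = d_o²(1−k²)/d_s² = (1−k²)/(1−k⁴)^(2/3) = 0.8158.
Mass saving = 1 − 0.8158 = 18.4 %.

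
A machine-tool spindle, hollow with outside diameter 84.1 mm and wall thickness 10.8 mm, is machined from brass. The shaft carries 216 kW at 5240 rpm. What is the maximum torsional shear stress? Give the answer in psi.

703 psi

ω = 2π·5240/60 = 548.7 rad/s, so T = P/ω = 216×10³ / 548.7 = 393.6 N·m.
J = π(d_o⁴ − d_i⁴)/32 = π(0.0841⁴ − 0.0625⁴)/32 = 3.413×10^-6 m⁴.
τ_max = T·r/J = 393.6 × 0.0420 / 3.413×10^-6 = 4.850×10^6 Pa.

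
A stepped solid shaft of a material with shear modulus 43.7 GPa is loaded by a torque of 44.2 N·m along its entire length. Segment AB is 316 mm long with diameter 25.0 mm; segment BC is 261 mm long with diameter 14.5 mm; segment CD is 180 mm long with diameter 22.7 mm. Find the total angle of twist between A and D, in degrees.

J_AB = π(0.0250)⁴/32 = 3.83×10^-8 m⁴; J_BC = π(0.0145)⁴/32 = 4.34×10^-9 m⁴; J_CD = π(0.0227)⁴/32 = 2.61×10^-8 m⁴.
θ = (T/G)·Σ L_i/J_i = (44.20/43.7×10⁹)·(0.316/3.83×10^-8 + 0.261/4.34×10^-9 + 0.180/2.61×10^-8) = 0.07615 rad.

4.36°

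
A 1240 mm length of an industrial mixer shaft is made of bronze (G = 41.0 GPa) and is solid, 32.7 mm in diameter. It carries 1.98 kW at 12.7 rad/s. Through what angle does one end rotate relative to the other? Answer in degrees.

2.41°

ω = 12.7 rad/s, so T = P/ω = 1.98×10³ / 12.70 = 155.9 N·m.
J = πd⁴/32 = π(0.0327)⁴/32 = 1.123×10^-7 m⁴.
θ = T·L/(G·J) = 155.9 × 1.24 / (41.0×10⁹ × 1.123×10^-7) = 0.04201 rad.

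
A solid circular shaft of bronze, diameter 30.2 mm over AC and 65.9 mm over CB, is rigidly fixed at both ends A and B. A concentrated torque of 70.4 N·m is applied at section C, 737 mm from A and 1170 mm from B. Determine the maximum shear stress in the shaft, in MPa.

1.17 MPa

Compatibility: T_A·a/J_AC = T_B·b/J_CB with T_A + T_B = T₀.
J_AC = 8.17×10^-8 m⁴, J_CB = 1.85×10^-6 m⁴, so T_A = T₀·(J_AC/a)/((J_AC/a)+(J_CB/b)) = 4.607 N·m, T_B = 65.79 N·m.
τ in each portion: τ_AC = 8.52×10^5 Pa, τ_CB = 1.17×10^6 Pa; maximum is in CB.
τ_max = T_CB·r/J = 65.79·0.0330/1.85×10^-6 = 1.171×10^6 Pa.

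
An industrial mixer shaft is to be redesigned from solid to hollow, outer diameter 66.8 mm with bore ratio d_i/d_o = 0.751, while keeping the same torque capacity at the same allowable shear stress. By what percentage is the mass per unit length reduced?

43.7 %

Equal τ_max and T ⇒ the solid shaft needs d_s³ = d_o³(1−k⁴), so d_s = 66.8·(1−0.751⁴)^(1/3) = 58.80 mm.
Area ratio A_h/A_s = d_o²(1−k²)/d_s² = (1−k²)/(1−k⁴)^(2/3) = 0.5628.
Mass saving = 1 − 0.5628 = 43.7 %.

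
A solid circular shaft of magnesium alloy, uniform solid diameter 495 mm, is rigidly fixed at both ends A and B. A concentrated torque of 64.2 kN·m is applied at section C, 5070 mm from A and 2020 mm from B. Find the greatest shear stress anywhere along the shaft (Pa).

With uniform GJ and both ends fixed, compatibility θ_AC = θ_CB gives T_A·a = T_B·b, together with T_A + T_B = T₀.
T_A = T₀·b/(a+b) = 64200·2020/7090 = 18290 N·m; T_B = 45910 N·m.
τ in each portion: τ_AC = 7.68×10^5 Pa, τ_CB = 1.93×10^6 Pa; maximum is in CB.
τ_max = T_CB·r/J = 45910·0.247/5.89×10^-3 = 1.928×10^6 Pa.

1.93e6 Pa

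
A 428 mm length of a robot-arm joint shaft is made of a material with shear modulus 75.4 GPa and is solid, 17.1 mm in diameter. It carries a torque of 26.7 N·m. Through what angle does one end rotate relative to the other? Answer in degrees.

J = πd⁴/32 = π(0.0171)⁴/32 = 8.394×10^-9 m⁴.
θ = T·L/(G·J) = 26.70 × 0.428 / (75.4×10⁹ × 8.394×10^-9) = 0.01806 rad.

1.03°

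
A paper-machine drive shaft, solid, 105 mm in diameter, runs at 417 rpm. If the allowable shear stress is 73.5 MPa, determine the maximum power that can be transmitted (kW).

730 kW

J = πd⁴/32 = π(0.105)⁴/32 = 1.193×10^-5 m⁴.
T_max = τ_allow·J/r = 7.35×10^7 × 1.193×10^-5 / 0.0525 = 16710 N·m.
ω = 2π·417/60 = 43.67 rad/s, so P_max = T_max·ω = 7.295×10^5 W.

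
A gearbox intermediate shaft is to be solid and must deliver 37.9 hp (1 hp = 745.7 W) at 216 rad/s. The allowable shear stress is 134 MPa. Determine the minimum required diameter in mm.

ω = 216 rad/s, so T = P/ω = 37.9×745.7 / 216.0 = 130.8 N·m.
For a solid shaft τ_max = 16T/(πd³), so d = (16T/(π τ_allow))^(1/3) = (16·130.8/(π·1.34×10^8))^(1/3) = 0.01707 m.

17.1 mm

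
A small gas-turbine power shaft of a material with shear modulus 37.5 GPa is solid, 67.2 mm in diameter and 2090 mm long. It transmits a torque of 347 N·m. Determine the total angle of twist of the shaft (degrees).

0.553°

J = πd⁴/32 = π(0.0672)⁴/32 = 2.002×10^-6 m⁴.
θ = T·L/(G·J) = 347.0 × 2.09 / (37.5×10⁹ × 2.002×10^-6) = 9.660×10^-3 rad.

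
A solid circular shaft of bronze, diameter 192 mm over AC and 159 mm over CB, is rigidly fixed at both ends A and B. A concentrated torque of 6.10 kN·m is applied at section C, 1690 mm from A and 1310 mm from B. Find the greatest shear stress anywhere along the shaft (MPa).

2.92 MPa

Compatibility: T_A·a/J_AC = T_B·b/J_CB with T_A + T_B = T₀.
J_AC = 1.33×10^-4 m⁴, J_CB = 6.27×10^-5 m⁴, so T_A = T₀·(J_AC/a)/((J_AC/a)+(J_CB/b)) = 3797 N·m, T_B = 2303 N·m.
τ in each portion: τ_AC = 2.73×10^6 Pa, τ_CB = 2.92×10^6 Pa; maximum is in CB.
τ_max = T_CB·r/J = 2303·0.0795/6.27×10^-5 = 2.919×10^6 Pa.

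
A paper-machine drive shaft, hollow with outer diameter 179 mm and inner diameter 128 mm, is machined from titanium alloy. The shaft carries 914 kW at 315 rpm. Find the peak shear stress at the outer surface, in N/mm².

33.3 N/mm²

ω = 2π·315/60 = 32.99 rad/s, so T = P/ω = 914×10³ / 32.99 = 27710 N·m.
J = π(d_o⁴ − d_i⁴)/32 = π(0.179⁴ − 0.128⁴)/32 = 7.444×10^-5 m⁴.
τ_max = T·r/J = 27710 × 0.0895 / 7.444×10^-5 = 3.332×10^7 Pa.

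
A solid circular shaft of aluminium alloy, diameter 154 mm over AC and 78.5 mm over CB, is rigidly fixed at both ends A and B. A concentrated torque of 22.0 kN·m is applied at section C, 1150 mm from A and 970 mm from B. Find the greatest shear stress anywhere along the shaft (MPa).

28.4 MPa

Compatibility: T_A·a/J_AC = T_B·b/J_CB with T_A + T_B = T₀.
J_AC = 5.52×10^-5 m⁴, J_CB = 3.73×10^-6 m⁴, so T_A = T₀·(J_AC/a)/((J_AC/a)+(J_CB/b)) = 20370 N·m, T_B = 1630 N·m.
τ in each portion: τ_AC = 2.84×10^7 Pa, τ_CB = 1.72×10^7 Pa; maximum is in AC.
τ_max = T_AC·r/J = 20370·0.0770/5.52×10^-5 = 2.840×10^7 Pa.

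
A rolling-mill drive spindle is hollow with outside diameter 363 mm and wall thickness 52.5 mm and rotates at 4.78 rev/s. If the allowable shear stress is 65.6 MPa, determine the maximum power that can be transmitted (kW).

J = π(d_o⁴ − d_i⁴)/32 = π(0.363⁴ − 0.258⁴)/32 = 1.270×10^-3 m⁴.
T_max = τ_allow·J/r = 6.56×10^7 × 1.270×10^-3 / 0.181 = 458900 N·m.
ω = 2π·4.78 = 30.03 rad/s, so P_max = T_max·ω = 1.378×10^7 W.

13800 kW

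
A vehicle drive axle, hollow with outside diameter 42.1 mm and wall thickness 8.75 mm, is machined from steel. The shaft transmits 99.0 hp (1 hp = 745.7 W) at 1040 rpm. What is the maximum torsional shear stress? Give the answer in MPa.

ω = 2π·1040/60 = 108.9 rad/s, so T = P/ω = 99.0×745.7 / 108.9 = 677.9 N·m.
J = π(d_o⁴ − d_i⁴)/32 = π(0.0421⁴ − 0.0246⁴)/32 = 2.725×10^-7 m⁴.
τ_max = T·r/J = 677.9 × 0.0210 / 2.725×10^-7 = 5.237×10^7 Pa.

52.4 MPa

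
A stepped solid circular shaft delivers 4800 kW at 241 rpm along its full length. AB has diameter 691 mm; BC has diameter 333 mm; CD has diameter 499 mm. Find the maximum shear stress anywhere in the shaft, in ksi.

ω = 2π·241/60 = 25.24 rad/s, so T = P/ω = 4800×10³ / 25.24 = 190200 N·m.
Under the same torque, τ_max = 16T/(πd³) is largest where d is smallest — segment BC (d = 333 mm).
τ_max = 16·190200/(π·(0.333)³) = 2.623×10^7 Pa.

3.80 ksi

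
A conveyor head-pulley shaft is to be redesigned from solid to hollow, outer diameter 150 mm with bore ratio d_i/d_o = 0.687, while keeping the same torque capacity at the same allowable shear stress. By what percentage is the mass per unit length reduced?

Equal τ_max and T ⇒ the solid shaft needs d_s³ = d_o³(1−k⁴), so d_s = 150·(1−0.687⁴)^(1/3) = 137.9 mm.
Area ratio A_h/A_s = d_o²(1−k²)/d_s² = (1−k²)/(1−k⁴)^(2/3) = 0.6246.
Mass saving = 1 − 0.6246 = 37.5 %.

37.5 %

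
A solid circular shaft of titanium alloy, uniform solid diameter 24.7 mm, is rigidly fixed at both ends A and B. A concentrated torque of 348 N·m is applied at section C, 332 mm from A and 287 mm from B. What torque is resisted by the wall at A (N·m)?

161 N·m

With uniform GJ and both ends fixed, compatibility θ_AC = θ_CB gives T_A·a = T_B·b, together with T_A + T_B = T₀.
T_A = T₀·b/(a+b) = 348.0·287/619.0 = 161.4 N·m; T_B = 186.6 N·m.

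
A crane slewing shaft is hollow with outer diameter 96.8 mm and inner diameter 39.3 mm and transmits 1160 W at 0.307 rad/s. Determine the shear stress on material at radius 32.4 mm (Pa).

1.46e7 Pa

ω = 0.307 rad/s, so T = P/ω = 1160 / 0.3070 = 3779 N·m.
J = π(d_o⁴ − d_i⁴)/32 = π(0.0968⁴ − 0.0393⁴)/32 = 8.386×10^-6 m⁴.
Shear stress varies linearly with radius: τ = T·r/J = 3779 × 0.0324 / 8.386×10^-6 = 1.460×10^7 Pa.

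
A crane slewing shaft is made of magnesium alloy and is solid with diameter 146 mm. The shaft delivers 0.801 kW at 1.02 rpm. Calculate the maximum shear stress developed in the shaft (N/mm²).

12.3 N/mm²

ω = 2π·1.02/60 = 0.1068 rad/s, so T = P/ω = 0.801×10³ / 0.1068 = 7499 N·m.
J = πd⁴/32 = π(0.146)⁴/32 = 4.461×10^-5 m⁴.
τ_max = T·r/J = 7499 × 0.0730 / 4.461×10^-5 = 1.227×10^7 Pa.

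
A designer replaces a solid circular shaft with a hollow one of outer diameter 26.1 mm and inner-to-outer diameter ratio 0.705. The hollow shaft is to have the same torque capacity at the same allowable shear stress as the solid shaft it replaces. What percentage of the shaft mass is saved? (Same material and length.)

Equal τ_max and T ⇒ the solid shaft needs d_s³ = d_o³(1−k⁴), so d_s = 26.1·(1−0.705⁴)^(1/3) = 23.74 mm.
Area ratio A_h/A_s = d_o²(1−k²)/d_s² = (1−k²)/(1−k⁴)^(2/3) = 0.6077.
Mass saving = 1 − 0.6077 = 39.2 %.

39.2 %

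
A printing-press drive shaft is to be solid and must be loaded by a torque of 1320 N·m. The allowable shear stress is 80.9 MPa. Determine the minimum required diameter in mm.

43.6 mm

For a solid shaft τ_max = 16T/(πd³), so d = (16T/(π τ_allow))^(1/3) = (16·1320/(π·8.09×10^7))^(1/3) = 0.04364 m.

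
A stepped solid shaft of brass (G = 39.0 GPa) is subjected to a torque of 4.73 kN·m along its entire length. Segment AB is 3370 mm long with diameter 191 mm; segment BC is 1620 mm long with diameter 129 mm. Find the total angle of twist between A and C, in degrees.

0.593°

J_AB = π(0.191)⁴/32 = 1.31×10^-4 m⁴; J_BC = π(0.129)⁴/32 = 2.72×10^-5 m⁴.
θ = (T/G)·Σ L_i/J_i = (4730/39.0×10⁹)·(3.37/1.31×10^-4 + 1.62/2.72×10^-5) = 0.01036 rad.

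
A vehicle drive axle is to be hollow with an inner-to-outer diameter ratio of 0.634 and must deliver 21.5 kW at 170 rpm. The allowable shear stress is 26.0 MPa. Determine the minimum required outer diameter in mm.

ω = 2π·170/60 = 17.80 rad/s, so T = P/ω = 21.5×10³ / 17.80 = 1208 N·m.
For a hollow shaft with d_i/d_o = 0.634: τ_max = 16T/(π d_o³ (1−k⁴)), so d_o = [16T/(π τ_allow (1−k⁴))]^(1/3) = [16·1208/(π·2.60×10^7·0.8384)]^(1/3) = 0.06559 m.

65.6 mm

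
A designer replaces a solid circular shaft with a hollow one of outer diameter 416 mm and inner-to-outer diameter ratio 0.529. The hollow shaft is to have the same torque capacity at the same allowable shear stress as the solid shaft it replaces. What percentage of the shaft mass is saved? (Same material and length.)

Equal τ_max and T ⇒ the solid shaft needs d_s³ = d_o³(1−k⁴), so d_s = 416·(1−0.529⁴)^(1/3) = 404.8 mm.
Area ratio A_h/A_s = d_o²(1−k²)/d_s² = (1−k²)/(1−k⁴)^(2/3) = 0.7604.
Mass saving = 1 − 0.7604 = 24.0 %.

24.0 %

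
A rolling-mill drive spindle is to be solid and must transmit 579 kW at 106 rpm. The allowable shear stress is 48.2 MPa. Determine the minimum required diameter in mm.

177 mm

ω = 2π·106/60 = 11.10 rad/s, so T = P/ω = 579×10³ / 11.10 = 52160 N·m.
For a solid shaft τ_max = 16T/(πd³), so d = (16T/(π τ_allow))^(1/3) = (16·52160/(π·4.82×10^7))^(1/3) = 0.1766 m.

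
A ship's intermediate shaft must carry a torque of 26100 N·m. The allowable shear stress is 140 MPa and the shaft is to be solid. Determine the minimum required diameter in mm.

98.3 mm

For a solid shaft τ_max = 16T/(πd³), so d = (16T/(π τ_allow))^(1/3) = (16·26100/(π·1.40×10^8))^(1/3) = 0.09829 m.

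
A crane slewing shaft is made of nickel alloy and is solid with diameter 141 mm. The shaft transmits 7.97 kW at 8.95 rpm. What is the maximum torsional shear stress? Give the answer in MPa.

ω = 2π·8.95/60 = 0.9372 rad/s, so T = P/ω = 7.97×10³ / 0.9372 = 8504 N·m.
J = πd⁴/32 = π(0.141)⁴/32 = 3.880×10^-5 m⁴.
τ_max = T·r/J = 8504 × 0.0705 / 3.880×10^-5 = 1.545×10^7 Pa.

15.4 MPa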